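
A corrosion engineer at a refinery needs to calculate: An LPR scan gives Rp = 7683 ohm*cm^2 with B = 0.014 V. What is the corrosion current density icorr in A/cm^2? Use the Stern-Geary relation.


Apply the Stern-Geary relation: icorr = B / Rp
icorr = 0.014 / 7683 = 1.822×10^-6 A/cm^2

1.822×10^-6 A/cm^2


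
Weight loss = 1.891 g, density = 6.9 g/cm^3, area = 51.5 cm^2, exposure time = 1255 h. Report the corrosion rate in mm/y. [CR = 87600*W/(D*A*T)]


Apply the mm/y weight-loss relation: CR = 87600 * W / (D * A * T)
Numerator: 87600 * 1.891 = 165651.6
Denominator: 6.9 * 51.5 * 1255 = 445964.25
CR = 165651.6 / 445964.25 = 0.37145 mm/y

0.37145 mm/y


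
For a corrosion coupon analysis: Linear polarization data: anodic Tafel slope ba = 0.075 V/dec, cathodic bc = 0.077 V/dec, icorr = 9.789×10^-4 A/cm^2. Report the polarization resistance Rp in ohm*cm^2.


Apply the Stern-Geary equation: Rp = ba*bc / (2.303*icorr*(ba+bc))
ba*bc = 0.075*0.077 = 0.005775
ba+bc = 0.152; 2.303*icorr*(ba+bc) = 2.303*9.789×10^-4*0.152 = 3.4266982×10^-4
Rp = 0.005775 / 3.4266982×10^-4 = 16.85 ohm*cm^2

16.85 ohm*cm^2


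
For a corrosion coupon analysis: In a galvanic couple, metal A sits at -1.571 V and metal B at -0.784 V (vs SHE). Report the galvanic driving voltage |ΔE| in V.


Driving voltage is the absolute potential difference.
|ΔE| = |-1.571 − (-0.784)| = 0.787 V

0.787 V


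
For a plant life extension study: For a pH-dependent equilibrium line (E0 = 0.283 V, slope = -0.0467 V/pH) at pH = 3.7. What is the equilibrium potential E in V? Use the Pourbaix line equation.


Apply the Pourbaix line equation: E = E0 + slope*pH
E = 0.283 + (-0.0467)*3.7 = 0.283 + (-0.17279) = 0.11021 V
Rounded to 4 decimal places: E = 0.1102 V

0.1102 V


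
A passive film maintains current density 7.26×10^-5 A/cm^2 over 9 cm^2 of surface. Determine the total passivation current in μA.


I = i_pass * A, then convert A → μA (×10^6)
I = 7.26×10^-5 * 9 * 10^6 = 653.4 μA

653.4 μA


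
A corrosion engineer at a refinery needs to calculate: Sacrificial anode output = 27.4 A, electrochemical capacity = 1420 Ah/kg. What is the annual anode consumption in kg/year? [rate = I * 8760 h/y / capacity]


Annual consumption = current * hours per year / capacity
Rate = 27.4 * 8760 / 1420 = 169.0 kg/year

169.0 kg/year


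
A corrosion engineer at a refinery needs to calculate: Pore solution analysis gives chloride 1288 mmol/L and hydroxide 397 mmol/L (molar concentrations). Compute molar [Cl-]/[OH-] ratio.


Threshold parameter = [Cl-] / [OH-] (molar basis; both in mmol/L, so units cancel)
Ratio = 1288 / 397 = 3.24

3.24


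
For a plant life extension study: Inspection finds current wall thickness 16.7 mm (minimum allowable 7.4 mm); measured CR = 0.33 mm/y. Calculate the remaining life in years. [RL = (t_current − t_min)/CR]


Apply the remaining-life relation: RL = (t_current − t_min) / CR
RL = (16.7 − 7.4) / 0.33 = 9.3 / 0.33 = 28.2 years

28.2 years


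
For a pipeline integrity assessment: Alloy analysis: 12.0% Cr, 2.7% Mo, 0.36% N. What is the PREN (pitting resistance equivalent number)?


Apply the PREN formula: PREN = Cr + 3.3*Mo + 16*N
PREN = 12.0 + 3.3*2.7 + 16*0.36
PREN = 12.0 + 8.91 + 5.76 = 26.67

26.67


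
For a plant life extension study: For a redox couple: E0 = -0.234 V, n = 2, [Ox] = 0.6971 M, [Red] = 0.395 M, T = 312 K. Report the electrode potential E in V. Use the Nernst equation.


Apply the Nernst equation: E = E0 + (RT/nF)*ln([Ox]/[Red])
Step 1: RT/nF = 8.314*312/(2*96485) = 0.01344234 V
Step 2: [Ox]/[Red] = 0.6971/0.395 = 1.76481
Step 3: ln(1.76481) = 0.568043
Step 4: correction = 0.01344234 * 0.568043 = 0.0076 V
E = -0.234 + 0.0076 = -0.2264 V

-0.2264 V


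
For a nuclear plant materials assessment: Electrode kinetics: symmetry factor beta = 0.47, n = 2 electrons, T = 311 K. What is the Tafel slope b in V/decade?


Apply the Tafel slope relation: b = 2.303*R*T/(beta*n*F)
Numerator: 2.303 * 8.314 * 311 = 5954.76
Denominator: 0.47 * 2 * 96485 = 90695.9
b = 5954.76 / 90695.9 = 0.0657 V/decade

0.0657 V/decade


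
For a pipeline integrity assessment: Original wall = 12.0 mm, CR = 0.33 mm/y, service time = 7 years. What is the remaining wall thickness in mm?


Remaining wall = original − CR × time
t = 12.0 − 0.33*7 = 12.0 − 2.31 = 9.69 mm

9.69 mm


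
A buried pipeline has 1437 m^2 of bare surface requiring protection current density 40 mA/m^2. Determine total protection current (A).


I = area * current density, then convert mA → A (÷1000)
I = 1437 * 40 / 1000 = 57.48 A

57.48 A


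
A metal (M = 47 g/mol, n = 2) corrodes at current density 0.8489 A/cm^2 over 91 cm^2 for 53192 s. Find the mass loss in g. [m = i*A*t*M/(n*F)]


Apply Faraday's law: m = i*A*t*M / (n*F)
Total charge passed Q = i*A*t = 0.8489*91*53192 = 4109076.6808 C
m = Q*M/(n*F) = 4109076.6808*47/(2*96485) = 1000.81155 g

1000.81155 g


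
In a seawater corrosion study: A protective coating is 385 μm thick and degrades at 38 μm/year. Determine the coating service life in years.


Service life = thickness / degradation rate
Life = 385 / 38 = 10.1 years

10.1 years


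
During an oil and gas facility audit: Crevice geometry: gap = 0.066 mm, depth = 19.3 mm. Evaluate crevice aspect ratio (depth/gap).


Aspect ratio = depth / gap
Ratio = 19.3 / 0.066 = 292.4

292.4


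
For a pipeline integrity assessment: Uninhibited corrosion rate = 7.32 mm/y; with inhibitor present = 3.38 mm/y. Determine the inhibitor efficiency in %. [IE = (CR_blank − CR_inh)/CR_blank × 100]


Apply the inhibitor-efficiency definition: IE = (CR_blank − CR_inh)/CR_blank × 100
IE = (7.32 − 3.38) / 7.32 × 100
IE = 3.94 / 7.32 × 100 = 53.8 %

53.8 %


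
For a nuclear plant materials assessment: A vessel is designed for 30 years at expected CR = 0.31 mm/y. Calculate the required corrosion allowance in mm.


Corrosion allowance = CR × design life
CA = 0.31 * 30 = 9.3 mm

9.3 mm


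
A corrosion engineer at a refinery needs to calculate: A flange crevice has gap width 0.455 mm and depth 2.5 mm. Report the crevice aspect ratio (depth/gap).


Aspect ratio = depth / gap
Ratio = 2.5 / 0.455 = 5.5

5.5


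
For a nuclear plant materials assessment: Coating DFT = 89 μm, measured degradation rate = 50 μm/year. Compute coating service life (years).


Service life = thickness / degradation rate
Life = 89 / 50 = 1.8 years

1.8 years


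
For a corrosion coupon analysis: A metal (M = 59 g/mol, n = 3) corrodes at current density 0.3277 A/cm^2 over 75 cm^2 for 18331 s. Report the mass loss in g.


Apply Faraday's law: m = i*A*t*M / (n*F)
Total charge passed Q = i*A*t = 0.3277*75*18331 = 450530.1525 C
m = Q*M/(n*F) = 450530.1525*59/(3*96485) = 91.832 g

91.832 g


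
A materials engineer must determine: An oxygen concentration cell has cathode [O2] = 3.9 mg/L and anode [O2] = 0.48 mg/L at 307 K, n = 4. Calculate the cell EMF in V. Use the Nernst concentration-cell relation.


Apply the Nernst concentration-cell relation: E = (RT/nF)*ln(C_cathode/C_anode)
RT/nF = 8.314*307/(4*96485) = 0.00661346 V
ln(3.9/0.48) = 2.09495
E = 0.00661346 * 2.09495 = 0.01385 V

0.01385 V


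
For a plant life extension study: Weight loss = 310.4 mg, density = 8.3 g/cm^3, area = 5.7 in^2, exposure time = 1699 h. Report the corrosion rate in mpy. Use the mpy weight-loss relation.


Apply the mpy weight-loss relation: CR = 534 * W / (D * A * T)
Numerator: 534 * 310.4 = 165753.6
Denominator: 8.3 * 5.7 * 1699 = 80379.69
CR = 165753.6 / 80379.69 = 2.062 mpy

2.062 mpy


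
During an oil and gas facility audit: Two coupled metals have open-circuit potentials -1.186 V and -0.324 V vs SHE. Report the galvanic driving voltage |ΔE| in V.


Driving voltage is the absolute potential difference.
|ΔE| = |-1.186 − (-0.324)| = 0.862 V

0.862 V


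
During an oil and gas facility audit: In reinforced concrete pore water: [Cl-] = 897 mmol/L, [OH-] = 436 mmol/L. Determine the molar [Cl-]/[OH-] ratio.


Threshold parameter = [Cl-] / [OH-] (molar basis; both in mmol/L, so units cancel)
Ratio = 897 / 436 = 2.06

2.06


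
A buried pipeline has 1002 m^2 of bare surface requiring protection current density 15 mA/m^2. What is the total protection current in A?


I = area * current density, then convert mA → A (÷1000)
I = 1002 * 15 / 1000 = 15.03 A

15.03 A


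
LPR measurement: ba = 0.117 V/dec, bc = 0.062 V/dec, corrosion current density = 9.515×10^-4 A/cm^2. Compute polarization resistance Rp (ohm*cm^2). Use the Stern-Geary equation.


Apply the Stern-Geary equation: Rp = ba*bc / (2.303*icorr*(ba+bc))
ba*bc = 0.117*0.062 = 0.007254
ba+bc = 0.179; 2.303*icorr*(ba+bc) = 2.303*9.515×10^-4*0.179 = 3.9224351×10^-4
Rp = 0.007254 / 3.9224351×10^-4 = 18.49 ohm*cm^2

18.49 ohm*cm^2


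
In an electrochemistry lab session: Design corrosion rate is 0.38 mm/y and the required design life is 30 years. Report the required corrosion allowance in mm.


Corrosion allowance = CR × design life
CA = 0.38 * 30 = 11.4 mm

11.4 mm


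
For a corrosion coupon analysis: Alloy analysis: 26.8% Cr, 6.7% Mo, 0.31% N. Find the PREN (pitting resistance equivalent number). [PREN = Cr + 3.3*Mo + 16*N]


Apply the PREN formula: PREN = Cr + 3.3*Mo + 16*N
PREN = 26.8 + 3.3*6.7 + 16*0.31
PREN = 26.8 + 22.11 + 4.96 = 53.87

53.87


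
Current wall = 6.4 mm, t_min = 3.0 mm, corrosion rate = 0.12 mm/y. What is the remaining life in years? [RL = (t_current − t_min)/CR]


Apply the remaining-life relation: RL = (t_current − t_min) / CR
RL = (6.4 − 3.0) / 0.12 = 3.4 / 0.12 = 28.3 years

28.3 years


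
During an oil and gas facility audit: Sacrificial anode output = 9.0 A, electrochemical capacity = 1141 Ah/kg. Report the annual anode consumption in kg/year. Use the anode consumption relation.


Annual consumption = current * hours per year / capacity
Rate = 9.0 * 8760 / 1141 = 69.1 kg/year

69.1 kg/year


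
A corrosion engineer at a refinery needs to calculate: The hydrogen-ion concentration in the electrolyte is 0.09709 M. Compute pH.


pH = −log10[H+]
pH = −log10(0.09709) = 1.01

1.01


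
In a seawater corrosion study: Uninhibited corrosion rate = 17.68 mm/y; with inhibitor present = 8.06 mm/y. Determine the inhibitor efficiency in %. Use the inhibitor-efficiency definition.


Apply the inhibitor-efficiency definition: IE = (CR_blank − CR_inh)/CR_blank × 100
IE = (17.68 − 8.06) / 17.68 × 100
IE = 9.62 / 17.68 × 100 = 54.4 %

54.4 %


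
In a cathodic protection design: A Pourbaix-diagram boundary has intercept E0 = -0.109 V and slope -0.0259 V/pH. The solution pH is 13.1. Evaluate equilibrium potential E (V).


Apply the Pourbaix line equation: E = E0 + slope*pH
E = -0.109 + (-0.0259)*13.1 = -0.109 + (-0.33929) = -0.44829 V
Rounded to 4 decimal places: E = -0.4483 V

-0.4483 V


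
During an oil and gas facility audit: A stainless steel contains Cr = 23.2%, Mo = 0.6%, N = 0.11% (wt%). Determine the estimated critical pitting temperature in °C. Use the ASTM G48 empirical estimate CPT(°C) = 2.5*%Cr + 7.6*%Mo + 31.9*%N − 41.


Apply the ASTM G48 empirical CPT estimate: CPT(°C) = 2.5*%Cr + 7.6*%Mo + 31.9*%N − 41
2.5*23.2 = 58; 7.6*0.6 = 4.56; 31.9*0.11 = 3.509
CPT = 58 + 4.56 + 3.509 − 41 = 25.069 °C
Rounded to 0.1 °C: CPT ≈ 25.1 °C

25.1 °C


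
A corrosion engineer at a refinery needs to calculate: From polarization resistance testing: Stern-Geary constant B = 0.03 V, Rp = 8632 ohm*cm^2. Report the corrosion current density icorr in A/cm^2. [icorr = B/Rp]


Apply the Stern-Geary relation: icorr = B / Rp
icorr = 0.03 / 8632 = 3.475×10^-6 A/cm^2

3.475×10^-6 A/cm^2


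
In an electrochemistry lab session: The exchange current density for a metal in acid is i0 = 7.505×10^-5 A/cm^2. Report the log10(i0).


i0 = 7.505×10^-5 A/cm^2
log10(i0) = -4.125

-4.125


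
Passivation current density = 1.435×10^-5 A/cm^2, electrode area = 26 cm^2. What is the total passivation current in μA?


I = i_pass * A, then convert A → μA (×10^6)
I = 1.435×10^-5 * 26 * 10^6 = 373.1 μA

373.1 μA


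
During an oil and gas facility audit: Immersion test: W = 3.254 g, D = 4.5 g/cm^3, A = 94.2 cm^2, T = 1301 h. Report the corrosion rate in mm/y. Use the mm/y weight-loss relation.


Apply the mm/y weight-loss relation: CR = 87600 * W / (D * A * T)
Numerator: 87600 * 3.254 = 285050.4
Denominator: 4.5 * 94.2 * 1301 = 551493.9
CR = 285050.4 / 551493.9 = 0.51687 mm/y

0.51687 mm/y


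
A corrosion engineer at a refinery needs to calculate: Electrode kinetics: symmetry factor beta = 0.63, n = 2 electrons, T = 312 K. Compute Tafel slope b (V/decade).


Apply the Tafel slope relation: b = 2.303*R*T/(beta*n*F)
Numerator: 2.303 * 8.314 * 312 = 5973.91
Denominator: 0.63 * 2 * 96485 = 121571.1
b = 5973.91 / 121571.1 = 0.049 V/decade

0.049 V/decade


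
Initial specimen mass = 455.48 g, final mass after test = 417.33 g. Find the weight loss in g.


Weight loss = initial − final
WL = 455.48 − 417.33 = 38.15 g

38.15 g


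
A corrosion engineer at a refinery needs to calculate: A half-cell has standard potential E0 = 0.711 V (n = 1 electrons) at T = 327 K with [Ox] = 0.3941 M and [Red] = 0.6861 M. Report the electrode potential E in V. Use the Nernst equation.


Apply the Nernst equation: E = E0 + (RT/nF)*ln([Ox]/[Red])
Step 1: RT/nF = 8.314*327/(1*96485) = 0.02817721 V
Step 2: [Ox]/[Red] = 0.3941/0.6861 = 0.574406
Step 3: ln(0.574406) = -0.554419
Step 4: correction = 0.02817721 * -0.554419 = -0.016 V
E = 0.711 + -0.016 = 0.695 V

0.695 V


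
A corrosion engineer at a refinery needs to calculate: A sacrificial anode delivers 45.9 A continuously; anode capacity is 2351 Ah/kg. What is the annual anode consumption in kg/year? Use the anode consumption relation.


Annual consumption = current * hours per year / capacity
Rate = 45.9 * 8760 / 2351 = 171.0 kg/year

171.0 kg/year


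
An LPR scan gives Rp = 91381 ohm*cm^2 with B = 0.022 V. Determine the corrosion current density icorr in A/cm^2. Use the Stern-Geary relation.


Apply the Stern-Geary relation: icorr = B / Rp
icorr = 0.022 / 91381 = 2.408×10^-7 A/cm^2

2.408×10^-7 A/cm^2


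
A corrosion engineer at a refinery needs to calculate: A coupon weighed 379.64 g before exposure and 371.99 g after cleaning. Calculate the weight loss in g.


Weight loss = initial − final
WL = 379.64 − 371.99 = 7.65 g

7.65 g


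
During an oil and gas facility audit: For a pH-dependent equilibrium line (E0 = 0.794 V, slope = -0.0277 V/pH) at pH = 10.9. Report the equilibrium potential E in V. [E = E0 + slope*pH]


Apply the Pourbaix line equation: E = E0 + slope*pH
E = 0.794 + (-0.0277)*10.9 = 0.794 + (-0.30193) = 0.49207 V
Rounded to 3 decimal places: E = 0.492 V

0.492 V


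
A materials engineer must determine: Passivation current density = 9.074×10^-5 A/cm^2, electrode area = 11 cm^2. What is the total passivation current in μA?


I = i_pass * A, then convert A → μA (×10^6)
I = 9.074×10^-5 * 11 * 10^6 = 998.14 μA

998.14 μA


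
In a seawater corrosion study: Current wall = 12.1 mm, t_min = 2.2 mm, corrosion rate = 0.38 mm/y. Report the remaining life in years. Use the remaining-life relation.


Apply the remaining-life relation: RL = (t_current − t_min) / CR
RL = (12.1 − 2.2) / 0.38 = 9.9 / 0.38 = 26.1 years

26.1 years


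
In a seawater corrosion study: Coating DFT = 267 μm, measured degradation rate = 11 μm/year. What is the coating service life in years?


Service life = thickness / degradation rate
Life = 267 / 11 = 24.3 years

24.3 years


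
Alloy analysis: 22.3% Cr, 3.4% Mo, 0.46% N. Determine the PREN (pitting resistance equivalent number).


Apply the PREN formula: PREN = Cr + 3.3*Mo + 16*N
PREN = 22.3 + 3.3*3.4 + 16*0.46
PREN = 22.3 + 11.22 + 7.36 = 40.88

40.88


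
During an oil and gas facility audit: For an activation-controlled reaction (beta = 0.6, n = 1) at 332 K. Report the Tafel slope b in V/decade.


Apply the Tafel slope relation: b = 2.303*R*T/(beta*n*F)
Numerator: 2.303 * 8.314 * 332 = 6356.85
Denominator: 0.6 * 1 * 96485 = 57891.0
b = 6356.85 / 57891.0 = 0.11 V/decade

0.11 V/decade


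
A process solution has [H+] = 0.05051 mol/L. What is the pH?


pH = −log10[H+]
pH = −log10(0.05051) = 1.3

1.3


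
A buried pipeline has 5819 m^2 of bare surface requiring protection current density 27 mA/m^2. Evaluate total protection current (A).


I = area * current density, then convert mA → A (÷1000)
I = 5819 * 27 / 1000 = 157.11 A

157.11 A


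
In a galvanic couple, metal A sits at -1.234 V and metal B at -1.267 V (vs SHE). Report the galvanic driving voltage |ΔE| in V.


Driving voltage is the absolute potential difference.
|ΔE| = |-1.234 − (-1.267)| = 0.033 V

0.033 V


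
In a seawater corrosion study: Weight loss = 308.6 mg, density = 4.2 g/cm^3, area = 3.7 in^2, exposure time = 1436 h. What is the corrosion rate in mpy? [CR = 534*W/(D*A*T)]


Apply the mpy weight-loss relation: CR = 534 * W / (D * A * T)
Numerator: 534 * 308.6 = 164792.4
Denominator: 4.2 * 3.7 * 1436 = 22315.44
CR = 164792.4 / 22315.44 = 7.38468 mpy

7.38468 mpy


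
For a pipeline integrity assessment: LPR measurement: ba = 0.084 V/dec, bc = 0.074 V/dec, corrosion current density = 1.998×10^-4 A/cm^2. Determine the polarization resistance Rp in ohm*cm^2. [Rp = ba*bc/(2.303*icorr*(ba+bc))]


Apply the Stern-Geary equation: Rp = ba*bc / (2.303*icorr*(ba+bc))
ba*bc = 0.084*0.074 = 0.006216
ba+bc = 0.158; 2.303*icorr*(ba+bc) = 2.303*1.998×10^-4*0.158 = 7.2702025×10^-5
Rp = 0.006216 / 7.2702025×10^-5 = 85.5 ohm*cm^2

85.5 ohm*cm^2


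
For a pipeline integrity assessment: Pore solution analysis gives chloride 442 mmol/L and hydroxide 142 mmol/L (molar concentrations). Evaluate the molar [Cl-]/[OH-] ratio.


Threshold parameter = [Cl-] / [OH-] (molar basis; both in mmol/L, so units cancel)
Ratio = 442 / 142 = 3.11

3.11


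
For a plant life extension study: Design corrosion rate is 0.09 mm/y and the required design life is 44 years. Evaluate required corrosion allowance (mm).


Corrosion allowance = CR × design life
CA = 0.09 * 44 = 3.96 mm

3.96 mm


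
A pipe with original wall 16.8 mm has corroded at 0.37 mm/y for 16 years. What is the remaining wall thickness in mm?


Remaining wall = original − CR × time
t = 16.8 − 0.37*16 = 16.8 − 5.92 = 10.88 mm

10.88 mm


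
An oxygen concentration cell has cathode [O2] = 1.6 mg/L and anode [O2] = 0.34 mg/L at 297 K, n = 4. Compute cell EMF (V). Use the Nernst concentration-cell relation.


Apply the Nernst concentration-cell relation: E = (RT/nF)*ln(C_cathode/C_anode)
RT/nF = 8.314*297/(4*96485) = 0.00639804 V
ln(1.6/0.34) = 1.54881
E = 0.00639804 * 1.54881 = 0.00991 V

0.00991 V


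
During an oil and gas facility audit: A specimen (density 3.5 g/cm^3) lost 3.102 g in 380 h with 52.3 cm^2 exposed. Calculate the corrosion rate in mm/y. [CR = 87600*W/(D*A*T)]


Apply the mm/y weight-loss relation: CR = 87600 * W / (D * A * T)
Numerator: 87600 * 3.102 = 271735.2
Denominator: 3.5 * 52.3 * 380 = 69559.0
CR = 271735.2 / 69559.0 = 3.9065 mm/y

3.9065 mm/y


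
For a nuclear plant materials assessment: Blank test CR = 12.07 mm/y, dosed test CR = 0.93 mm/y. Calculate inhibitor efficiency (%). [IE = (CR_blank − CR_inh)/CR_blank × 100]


Apply the inhibitor-efficiency definition: IE = (CR_blank − CR_inh)/CR_blank × 100
IE = (12.07 − 0.93) / 12.07 × 100
IE = 11.14 / 12.07 × 100 = 92.3 %

92.3 %


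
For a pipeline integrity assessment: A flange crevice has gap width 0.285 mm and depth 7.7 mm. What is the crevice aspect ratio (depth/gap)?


Aspect ratio = depth / gap
Ratio = 7.7 / 0.285 = 27.0

27.0


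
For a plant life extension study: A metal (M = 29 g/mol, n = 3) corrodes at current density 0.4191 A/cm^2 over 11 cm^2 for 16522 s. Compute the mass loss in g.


Apply Faraday's law: m = i*A*t*M / (n*F)
Total charge passed Q = i*A*t = 0.4191*11*16522 = 76168.0722 C
m = Q*M/(n*F) = 76168.0722*29/(3*96485) = 7.63115 g

7.63115 g


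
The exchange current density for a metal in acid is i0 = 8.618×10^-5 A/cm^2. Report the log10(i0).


i0 = 8.618×10^-5 A/cm^2
log10(i0) = -4.065

-4.065


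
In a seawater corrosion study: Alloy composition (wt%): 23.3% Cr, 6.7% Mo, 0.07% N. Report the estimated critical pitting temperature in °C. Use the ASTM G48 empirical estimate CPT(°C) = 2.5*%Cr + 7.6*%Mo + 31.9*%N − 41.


Apply the ASTM G48 empirical CPT estimate: CPT(°C) = 2.5*%Cr + 7.6*%Mo + 31.9*%N − 41
2.5*23.3 = 58.25; 7.6*6.7 = 50.92; 31.9*0.07 = 2.233
CPT = 58.25 + 50.92 + 2.233 − 41 = 70.403 °C
Rounded to 0.1 °C: CPT ≈ 70.4 °C

70.4 °C


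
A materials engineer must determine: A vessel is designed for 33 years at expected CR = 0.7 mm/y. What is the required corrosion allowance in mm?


Corrosion allowance = CR × design life
CA = 0.7 * 33 = 23.1 mm

23.1 mm


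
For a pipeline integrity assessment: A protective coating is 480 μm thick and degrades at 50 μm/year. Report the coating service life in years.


Service life = thickness / degradation rate
Life = 480 / 50 = 9.6 years

9.6 years


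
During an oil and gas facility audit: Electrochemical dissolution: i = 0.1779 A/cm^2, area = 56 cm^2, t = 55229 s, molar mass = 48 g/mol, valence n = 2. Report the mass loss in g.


Apply Faraday's law: m = i*A*t*M / (n*F)
Total charge passed Q = i*A*t = 0.1779*56*55229 = 550213.3896 C
m = Q*M/(n*F) = 550213.3896*48/(2*96485) = 136.8619 g

136.8619 g


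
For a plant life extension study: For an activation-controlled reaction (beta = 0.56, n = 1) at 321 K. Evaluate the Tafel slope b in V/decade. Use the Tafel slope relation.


Apply the Tafel slope relation: b = 2.303*R*T/(beta*n*F)
Numerator: 2.303 * 8.314 * 321 = 6146.23
Denominator: 0.56 * 1 * 96485 = 54031.6
b = 6146.23 / 54031.6 = 0.114 V/decade

0.114 V/decade


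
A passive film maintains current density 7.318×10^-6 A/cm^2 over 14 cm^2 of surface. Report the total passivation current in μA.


I = i_pass * A, then convert A → μA (×10^6)
I = 7.318×10^-6 * 14 * 10^6 = 102.45 μA

102.45 μA


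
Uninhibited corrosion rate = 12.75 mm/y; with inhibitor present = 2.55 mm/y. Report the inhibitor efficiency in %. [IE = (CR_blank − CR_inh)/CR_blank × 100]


Apply the inhibitor-efficiency definition: IE = (CR_blank − CR_inh)/CR_blank × 100
IE = (12.75 − 2.55) / 12.75 × 100
IE = 10.2 / 12.75 × 100 = 80.0 %

80.0 %


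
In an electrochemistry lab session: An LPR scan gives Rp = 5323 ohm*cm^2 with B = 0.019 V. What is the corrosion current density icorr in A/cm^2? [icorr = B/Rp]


Apply the Stern-Geary relation: icorr = B / Rp
icorr = 0.019 / 5323 = 3.569×10^-6 A/cm^2

3.569×10^-6 A/cm^2


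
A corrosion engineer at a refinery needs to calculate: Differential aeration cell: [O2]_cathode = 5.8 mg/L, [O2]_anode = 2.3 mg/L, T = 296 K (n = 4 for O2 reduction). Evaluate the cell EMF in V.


Apply the Nernst concentration-cell relation: E = (RT/nF)*ln(C_cathode/C_anode)
RT/nF = 8.314*296/(4*96485) = 0.00637649 V
ln(5.8/2.3) = 0.92495
E = 0.00637649 * 0.92495 = 0.0059 V

0.0059 V


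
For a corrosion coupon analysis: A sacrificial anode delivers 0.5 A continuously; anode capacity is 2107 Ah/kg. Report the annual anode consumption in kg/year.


Annual consumption = current * hours per year / capacity
Rate = 0.5 * 8760 / 2107 = 2.1 kg/year

2.1 kg/year


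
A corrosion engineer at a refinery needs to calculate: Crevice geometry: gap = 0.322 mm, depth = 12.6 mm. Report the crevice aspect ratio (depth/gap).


Aspect ratio = depth / gap
Ratio = 12.6 / 0.322 = 39.1

39.1


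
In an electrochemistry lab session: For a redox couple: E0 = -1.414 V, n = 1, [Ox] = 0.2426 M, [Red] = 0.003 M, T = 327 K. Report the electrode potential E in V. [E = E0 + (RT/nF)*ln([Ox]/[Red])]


Apply the Nernst equation: E = E0 + (RT/nF)*ln([Ox]/[Red])
Step 1: RT/nF = 8.314*327/(1*96485) = 0.02817721 V
Step 2: [Ox]/[Red] = 0.2426/0.003 = 80.866667
Step 3: ln(80.866667) = 4.392802
Step 4: correction = 0.02817721 * 4.392802 = 0.1238 V
E = -1.414 + 0.1238 = -1.2902 V

-1.2902 V


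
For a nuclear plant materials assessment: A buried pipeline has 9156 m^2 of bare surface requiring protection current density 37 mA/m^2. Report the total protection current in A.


I = area * current density, then convert mA → A (÷1000)
I = 9156 * 37 / 1000 = 338.77 A

338.77 A


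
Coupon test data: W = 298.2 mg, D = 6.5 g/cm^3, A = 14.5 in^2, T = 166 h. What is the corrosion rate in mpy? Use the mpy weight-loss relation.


Apply the mpy weight-loss relation: CR = 534 * W / (D * A * T)
Numerator: 534 * 298.2 = 159238.8
Denominator: 6.5 * 14.5 * 166 = 15645.5
CR = 159238.8 / 15645.5 = 10.17793 mpy

10.17793 mpy


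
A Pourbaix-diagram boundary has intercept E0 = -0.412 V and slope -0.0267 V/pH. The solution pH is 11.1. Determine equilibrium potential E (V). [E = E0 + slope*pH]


Apply the Pourbaix line equation: E = E0 + slope*pH
E = -0.412 + (-0.0267)*11.1 = -0.412 + (-0.29637) = -0.70837 V
Rounded to 3 decimal places: E = -0.708 V

-0.708 V


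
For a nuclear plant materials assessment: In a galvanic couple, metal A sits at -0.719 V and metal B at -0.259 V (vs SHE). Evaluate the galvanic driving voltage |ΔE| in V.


Driving voltage is the absolute potential difference.
|ΔE| = |-0.719 − (-0.259)| = 0.46 V

0.46 V


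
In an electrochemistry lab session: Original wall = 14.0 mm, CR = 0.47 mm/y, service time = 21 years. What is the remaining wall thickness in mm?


Remaining wall = original − CR × time
t = 14.0 − 0.47*21 = 14.0 − 9.87 = 4.13 mm

4.13 mm


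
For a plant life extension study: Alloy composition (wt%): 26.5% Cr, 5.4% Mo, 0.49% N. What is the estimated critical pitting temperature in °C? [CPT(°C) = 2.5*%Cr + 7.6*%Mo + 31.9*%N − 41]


Apply the ASTM G48 empirical CPT estimate: CPT(°C) = 2.5*%Cr + 7.6*%Mo + 31.9*%N − 41
2.5*26.5 = 66.25; 7.6*5.4 = 41.04; 31.9*0.49 = 15.631
CPT = 66.25 + 41.04 + 15.631 − 41 = 81.921 °C
Rounded to 0.1 °C: CPT ≈ 81.9 °C

81.9 °C


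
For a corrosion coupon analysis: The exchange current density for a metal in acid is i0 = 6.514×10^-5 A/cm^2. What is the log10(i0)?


i0 = 6.514×10^-5 A/cm^2
log10(i0) = -4.186

-4.186


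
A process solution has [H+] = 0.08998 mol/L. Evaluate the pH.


pH = −log10[H+]
pH = −log10(0.08998) = 1.05

1.05


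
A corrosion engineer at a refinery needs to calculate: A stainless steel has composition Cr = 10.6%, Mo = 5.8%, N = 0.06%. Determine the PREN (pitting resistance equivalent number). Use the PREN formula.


Apply the PREN formula: PREN = Cr + 3.3*Mo + 16*N
PREN = 10.6 + 3.3*5.8 + 16*0.06
PREN = 10.6 + 19.14 + 0.96 = 30.7

30.7


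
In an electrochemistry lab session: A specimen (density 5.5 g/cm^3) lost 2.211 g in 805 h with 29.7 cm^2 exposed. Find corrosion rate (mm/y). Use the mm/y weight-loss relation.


Apply the mm/y weight-loss relation: CR = 87600 * W / (D * A * T)
Numerator: 87600 * 2.211 = 193683.6
Denominator: 5.5 * 29.7 * 805 = 131496.75
CR = 193683.6 / 131496.75 = 1.4729 mm/y

1.4729 mm/y


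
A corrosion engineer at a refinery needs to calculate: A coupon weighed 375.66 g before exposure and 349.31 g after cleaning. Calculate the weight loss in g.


Weight loss = initial − final
WL = 375.66 − 349.31 = 26.35 g

26.35 g


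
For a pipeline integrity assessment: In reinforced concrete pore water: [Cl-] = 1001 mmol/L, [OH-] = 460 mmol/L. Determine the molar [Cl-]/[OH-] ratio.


Threshold parameter = [Cl-] / [OH-] (molar basis; both in mmol/L, so units cancel)
Ratio = 1001 / 460 = 2.18

2.18


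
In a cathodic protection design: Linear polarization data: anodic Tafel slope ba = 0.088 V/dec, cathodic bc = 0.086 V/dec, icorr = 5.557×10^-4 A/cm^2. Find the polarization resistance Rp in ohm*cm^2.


Apply the Stern-Geary equation: Rp = ba*bc / (2.303*icorr*(ba+bc))
ba*bc = 0.088*0.086 = 0.007568
ba+bc = 0.174; 2.303*icorr*(ba+bc) = 2.303*5.557×10^-4*0.174 = 2.2268122×10^-4
Rp = 0.007568 / 2.2268122×10^-4 = 33.99 ohm*cm^2

33.99 ohm*cm^2


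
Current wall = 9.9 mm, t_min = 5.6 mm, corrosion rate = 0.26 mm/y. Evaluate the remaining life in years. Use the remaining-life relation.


Apply the remaining-life relation: RL = (t_current − t_min) / CR
RL = (9.9 − 5.6) / 0.26 = 4.3 / 0.26 = 16.5 years

16.5 years


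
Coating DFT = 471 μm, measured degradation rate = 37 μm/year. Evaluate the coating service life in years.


Service life = thickness / degradation rate
Life = 471 / 37 = 12.7 years

12.7 years


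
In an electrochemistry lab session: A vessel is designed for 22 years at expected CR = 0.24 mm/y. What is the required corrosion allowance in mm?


Corrosion allowance = CR × design life
CA = 0.24 * 22 = 5.28 mm

5.28 mm


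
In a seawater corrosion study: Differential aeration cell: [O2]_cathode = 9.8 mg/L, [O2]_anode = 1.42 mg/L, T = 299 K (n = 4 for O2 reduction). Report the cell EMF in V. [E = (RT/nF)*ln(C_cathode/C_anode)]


Apply the Nernst concentration-cell relation: E = (RT/nF)*ln(C_cathode/C_anode)
RT/nF = 8.314*299/(4*96485) = 0.00644112 V
ln(9.8/1.42) = 1.93173
E = 0.00644112 * 1.93173 = 0.01244 V

0.01244 V


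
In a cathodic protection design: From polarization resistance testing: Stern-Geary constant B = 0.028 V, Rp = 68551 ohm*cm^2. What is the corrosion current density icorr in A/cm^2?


Apply the Stern-Geary relation: icorr = B / Rp
icorr = 0.028 / 68551 = 4.085×10^-7 A/cm^2

4.085×10^-7 A/cm^2


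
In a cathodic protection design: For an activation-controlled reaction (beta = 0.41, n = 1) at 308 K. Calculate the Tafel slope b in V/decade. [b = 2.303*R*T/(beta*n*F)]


Apply the Tafel slope relation: b = 2.303*R*T/(beta*n*F)
Numerator: 2.303 * 8.314 * 308 = 5897.32
Denominator: 0.41 * 1 * 96485 = 39558.85
b = 5897.32 / 39558.85 = 0.149 V/decade

0.149 V/decade


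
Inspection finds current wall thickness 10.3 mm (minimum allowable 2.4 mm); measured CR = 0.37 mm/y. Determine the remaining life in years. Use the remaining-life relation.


Apply the remaining-life relation: RL = (t_current − t_min) / CR
RL = (10.3 − 2.4) / 0.37 = 7.9 / 0.37 = 21.4 years

21.4 years


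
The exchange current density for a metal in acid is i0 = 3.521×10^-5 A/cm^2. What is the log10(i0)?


i0 = 3.521×10^-5 A/cm^2
log10(i0) = -4.453

-4.453


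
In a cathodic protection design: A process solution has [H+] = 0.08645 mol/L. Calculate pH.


pH = −log10[H+]
pH = −log10(0.08645) = 1.06

1.06


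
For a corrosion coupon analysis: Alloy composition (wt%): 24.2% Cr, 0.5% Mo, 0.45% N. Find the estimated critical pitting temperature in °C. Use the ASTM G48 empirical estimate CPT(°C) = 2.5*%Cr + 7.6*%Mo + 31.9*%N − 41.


Apply the ASTM G48 empirical CPT estimate: CPT(°C) = 2.5*%Cr + 7.6*%Mo + 31.9*%N − 41
2.5*24.2 = 60.5; 7.6*0.5 = 3.8; 31.9*0.45 = 14.355
CPT = 60.5 + 3.8 + 14.355 − 41 = 37.655 °C
Rounded to 0.1 °C: CPT ≈ 37.7 °C

37.7 °C


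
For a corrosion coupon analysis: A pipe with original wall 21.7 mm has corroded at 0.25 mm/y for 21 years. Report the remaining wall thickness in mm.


Remaining wall = original − CR × time
t = 21.7 − 0.25*21 = 21.7 − 5.25 = 16.45 mm

16.45 mm


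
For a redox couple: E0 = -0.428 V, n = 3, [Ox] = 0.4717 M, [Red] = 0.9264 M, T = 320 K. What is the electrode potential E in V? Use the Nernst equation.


Apply the Nernst equation: E = E0 + (RT/nF)*ln([Ox]/[Red])
Step 1: RT/nF = 8.314*320/(3*96485) = 0.00919134 V
Step 2: [Ox]/[Red] = 0.4717/0.9264 = 0.509175
Step 3: ln(0.509175) = -0.674964
Step 4: correction = 0.00919134 * -0.674964 = -0.006 V
E = -0.428 + -0.006 = -0.434 V

-0.434 V


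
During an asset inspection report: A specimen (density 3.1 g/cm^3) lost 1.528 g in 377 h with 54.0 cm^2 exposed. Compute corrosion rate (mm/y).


Apply the mm/y weight-loss relation: CR = 87600 * W / (D * A * T)
Numerator: 87600 * 1.528 = 133852.8
Denominator: 3.1 * 54.0 * 377 = 63109.8
CR = 133852.8 / 63109.8 = 2.12095 mm/y

2.12095 mm/y


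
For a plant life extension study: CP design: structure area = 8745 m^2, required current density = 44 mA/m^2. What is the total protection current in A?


I = area * current density, then convert mA → A (÷1000)
I = 8745 * 44 / 1000 = 384.78 A

384.78 A


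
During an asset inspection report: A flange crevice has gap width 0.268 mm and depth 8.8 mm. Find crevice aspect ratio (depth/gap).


Aspect ratio = depth / gap
Ratio = 8.8 / 0.268 = 32.8

32.8


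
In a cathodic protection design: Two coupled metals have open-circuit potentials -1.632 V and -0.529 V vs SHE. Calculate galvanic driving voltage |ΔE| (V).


Driving voltage is the absolute potential difference.
|ΔE| = |-1.632 − (-0.529)| = 1.103 V

1.103 V


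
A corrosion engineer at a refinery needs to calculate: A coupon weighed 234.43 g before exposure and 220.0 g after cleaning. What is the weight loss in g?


Weight loss = initial − final
WL = 234.43 − 220.0 = 14.43 g

14.43 g


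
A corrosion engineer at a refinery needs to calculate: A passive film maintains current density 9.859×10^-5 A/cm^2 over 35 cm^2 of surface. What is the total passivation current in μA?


I = i_pass * A, then convert A → μA (×10^6)
I = 9.859×10^-5 * 35 * 10^6 = 3450.65 μA

3450.65 μA


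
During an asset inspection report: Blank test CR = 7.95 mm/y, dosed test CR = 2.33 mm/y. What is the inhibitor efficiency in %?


Apply the inhibitor-efficiency definition: IE = (CR_blank − CR_inh)/CR_blank × 100
IE = (7.95 − 2.33) / 7.95 × 100
IE = 5.62 / 7.95 × 100 = 70.7 %

70.7 %


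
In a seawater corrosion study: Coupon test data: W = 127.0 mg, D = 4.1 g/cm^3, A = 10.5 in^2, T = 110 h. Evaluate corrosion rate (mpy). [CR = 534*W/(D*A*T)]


Apply the mpy weight-loss relation: CR = 534 * W / (D * A * T)
Numerator: 534 * 127.0 = 67818.0
Denominator: 4.1 * 10.5 * 110 = 4735.5
CR = 67818.0 / 4735.5 = 14.321 mpy

14.321 mpy


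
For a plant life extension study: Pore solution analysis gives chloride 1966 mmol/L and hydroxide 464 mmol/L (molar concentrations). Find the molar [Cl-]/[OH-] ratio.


Threshold parameter = [Cl-] / [OH-] (molar basis; both in mmol/L, so units cancel)
Ratio = 1966 / 464 = 4.24

4.24


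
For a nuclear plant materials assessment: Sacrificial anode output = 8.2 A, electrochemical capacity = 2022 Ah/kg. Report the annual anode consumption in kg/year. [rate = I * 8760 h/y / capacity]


Annual consumption = current * hours per year / capacity
Rate = 8.2 * 8760 / 2022 = 35.5 kg/year

35.5 kg/year


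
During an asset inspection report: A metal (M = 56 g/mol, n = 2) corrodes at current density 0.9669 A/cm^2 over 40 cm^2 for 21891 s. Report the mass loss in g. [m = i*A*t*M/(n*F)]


Apply Faraday's law: m = i*A*t*M / (n*F)
Total charge passed Q = i*A*t = 0.9669*40*21891 = 846656.316 C
m = Q*M/(n*F) = 846656.316*56/(2*96485) = 245.70013 g

245.70013 g


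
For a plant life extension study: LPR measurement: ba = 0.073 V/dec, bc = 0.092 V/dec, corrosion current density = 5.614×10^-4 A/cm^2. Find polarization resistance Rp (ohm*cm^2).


Apply the Stern-Geary equation: Rp = ba*bc / (2.303*icorr*(ba+bc))
ba*bc = 0.073*0.092 = 0.006716
ba+bc = 0.165; 2.303*icorr*(ba+bc) = 2.303*5.614×10^-4*0.165 = 2.1332919×10^-4
Rp = 0.006716 / 2.1332919×10^-4 = 31.5 ohm*cm^2

31.5 ohm*cm^2


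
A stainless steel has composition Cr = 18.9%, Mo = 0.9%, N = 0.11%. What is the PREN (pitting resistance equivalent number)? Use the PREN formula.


Apply the PREN formula: PREN = Cr + 3.3*Mo + 16*N
PREN = 18.9 + 3.3*0.9 + 16*0.11
PREN = 18.9 + 2.97 + 1.76 = 23.63

23.63


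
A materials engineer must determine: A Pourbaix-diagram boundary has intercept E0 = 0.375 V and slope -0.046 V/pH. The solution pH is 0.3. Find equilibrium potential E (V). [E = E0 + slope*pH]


Apply the Pourbaix line equation: E = E0 + slope*pH
E = 0.375 + (-0.046)*0.3 = 0.375 + (-0.0138) = 0.3612 V
Rounded to 4 decimal places: E = 0.3612 V

0.3612 V


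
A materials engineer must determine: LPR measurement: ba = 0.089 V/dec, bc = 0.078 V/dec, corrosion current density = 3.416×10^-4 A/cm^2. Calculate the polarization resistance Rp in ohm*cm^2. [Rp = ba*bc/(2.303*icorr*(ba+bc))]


Apply the Stern-Geary equation: Rp = ba*bc / (2.303*icorr*(ba+bc))
ba*bc = 0.089*0.078 = 0.006942
ba+bc = 0.167; 2.303*icorr*(ba+bc) = 2.303*3.416×10^-4*0.167 = 1.313797×10^-4
Rp = 0.006942 / 1.313797×10^-4 = 52.8 ohm*cm^2

52.8 ohm*cm^2


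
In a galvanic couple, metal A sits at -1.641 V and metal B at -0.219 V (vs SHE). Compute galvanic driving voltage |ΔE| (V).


Driving voltage is the absolute potential difference.
|ΔE| = |-1.641 − (-0.219)| = 1.422 V

1.422 V


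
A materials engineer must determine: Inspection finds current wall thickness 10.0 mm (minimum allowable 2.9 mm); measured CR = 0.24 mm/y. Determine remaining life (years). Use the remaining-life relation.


Apply the remaining-life relation: RL = (t_current − t_min) / CR
RL = (10.0 − 2.9) / 0.24 = 7.1 / 0.24 = 29.6 years

29.6 years


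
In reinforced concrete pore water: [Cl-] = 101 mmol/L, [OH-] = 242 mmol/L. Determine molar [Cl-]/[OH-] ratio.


Threshold parameter = [Cl-] / [OH-] (molar basis; both in mmol/L, so units cancel)
Ratio = 101 / 242 = 0.42

0.42


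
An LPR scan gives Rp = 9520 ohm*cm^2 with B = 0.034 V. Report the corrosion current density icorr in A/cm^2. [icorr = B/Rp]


Apply the Stern-Geary relation: icorr = B / Rp
icorr = 0.034 / 9520 = 3.571×10^-6 A/cm^2

3.571×10^-6 A/cm^2


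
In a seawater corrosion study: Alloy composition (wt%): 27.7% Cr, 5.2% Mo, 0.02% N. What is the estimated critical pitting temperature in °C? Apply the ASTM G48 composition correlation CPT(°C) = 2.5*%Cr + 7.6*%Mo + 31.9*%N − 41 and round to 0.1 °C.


Apply the ASTM G48 empirical CPT estimate: CPT(°C) = 2.5*%Cr + 7.6*%Mo + 31.9*%N − 41
2.5*27.7 = 69.25; 7.6*5.2 = 39.52; 31.9*0.02 = 0.638
CPT = 69.25 + 39.52 + 0.638 − 41 = 68.408 °C
Rounded to 0.1 °C: CPT ≈ 68.4 °C

68.4 °C


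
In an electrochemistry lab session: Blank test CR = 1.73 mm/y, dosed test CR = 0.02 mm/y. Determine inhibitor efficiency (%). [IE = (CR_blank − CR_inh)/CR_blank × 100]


Apply the inhibitor-efficiency definition: IE = (CR_blank − CR_inh)/CR_blank × 100
IE = (1.73 − 0.02) / 1.73 × 100
IE = 1.71 / 1.73 × 100 = 98.8 %

98.8 %


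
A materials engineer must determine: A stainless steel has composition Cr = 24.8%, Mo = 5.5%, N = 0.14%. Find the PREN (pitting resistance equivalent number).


Apply the PREN formula: PREN = Cr + 3.3*Mo + 16*N
PREN = 24.8 + 3.3*5.5 + 16*0.14
PREN = 24.8 + 18.15 + 2.24 = 45.19

45.19


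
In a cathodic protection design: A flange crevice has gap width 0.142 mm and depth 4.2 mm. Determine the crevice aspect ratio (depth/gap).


Aspect ratio = depth / gap
Ratio = 4.2 / 0.142 = 29.6

29.6


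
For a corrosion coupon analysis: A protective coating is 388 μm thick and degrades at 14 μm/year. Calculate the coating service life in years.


Service life = thickness / degradation rate
Life = 388 / 14 = 27.7 years

27.7 years


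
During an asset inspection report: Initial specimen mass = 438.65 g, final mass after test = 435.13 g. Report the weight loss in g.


Weight loss = initial − final
WL = 438.65 − 435.13 = 3.52 g

3.52 g


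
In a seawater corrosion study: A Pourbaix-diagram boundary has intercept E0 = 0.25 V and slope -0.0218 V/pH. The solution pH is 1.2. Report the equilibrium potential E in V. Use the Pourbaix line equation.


Apply the Pourbaix line equation: E = E0 + slope*pH
E = 0.25 + (-0.0218)*1.2 = 0.25 + (-0.02616) = 0.22384 V
Rounded to 3 decimal places: E = 0.224 V

0.224 V
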